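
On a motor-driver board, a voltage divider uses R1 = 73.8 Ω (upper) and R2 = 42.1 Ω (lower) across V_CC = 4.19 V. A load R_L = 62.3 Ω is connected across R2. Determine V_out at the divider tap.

The load sits in parallel with R2, giving an effective lower resistance R2' = R2·R_L/(R2+R_L) = 25.12 Ω.
Voltage divider with the loaded lower leg: V_out = 4.19 × 25.12/(73.8 + 25.12) = 4.19 × 0.2540 = 1.064 V.

V_out ≈ 1.06 V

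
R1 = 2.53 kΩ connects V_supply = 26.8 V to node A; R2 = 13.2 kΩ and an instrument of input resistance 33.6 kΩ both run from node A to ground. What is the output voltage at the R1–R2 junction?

V_out ≈ 21.2 V

R2 ‖ R_L = (13.2 × 33.6)/(13.2 + 33.6) = 9.477 kΩ.
Now apply the divider: V_out = 26.8 × 0.7893 = 21.15 V.
(Unloaded it would be 22.5 V; the load pulls it down.)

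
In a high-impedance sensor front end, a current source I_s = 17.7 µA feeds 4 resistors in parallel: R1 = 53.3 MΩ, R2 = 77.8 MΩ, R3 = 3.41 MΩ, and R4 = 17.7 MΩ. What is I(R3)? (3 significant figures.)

I ≈ 13.6 µA

Conductances: ΣG = 1/53.3 + 1/77.8 + 1/3.41 + 1/17.7 = 0.3814 (1/MΩ).
By the current-divider rule, I = I_s · G_k/ΣG = 17.7 × 0.7690 = 13.61 µA.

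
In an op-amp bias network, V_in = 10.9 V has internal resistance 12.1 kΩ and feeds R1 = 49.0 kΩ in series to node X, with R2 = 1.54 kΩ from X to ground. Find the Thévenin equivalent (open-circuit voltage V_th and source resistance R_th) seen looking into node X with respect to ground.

R1' = 12.1 + 49.0 = 61.10 kΩ (source resistance + R1).
V_th is the unloaded tap voltage: V_in · R2/(R1'+R2) = 10.9 × 0.02458 = 0.2680 V.
With V_in suppressed (replaced by a short), R_th = R1' ‖ R2 = (61.10 × 1.54)/(61.10 + 1.54) = 1.502 kΩ.

V_th ≈ 0.268 V, R_th ≈ 1.50 kΩ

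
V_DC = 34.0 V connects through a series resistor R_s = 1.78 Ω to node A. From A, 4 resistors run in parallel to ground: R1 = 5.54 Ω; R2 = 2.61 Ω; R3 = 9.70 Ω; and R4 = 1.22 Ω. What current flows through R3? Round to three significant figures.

Equivalent of the parallel group: R_p = 0.6728 Ω.
V_A by voltage divider: V_A = 34.0 × 0.6728/(1.78 + 0.6728) = 9.326 V.
I(R3) = V_A / R3 = 9.326/9.70 = 0.9614 A.

I ≈ 0.961 A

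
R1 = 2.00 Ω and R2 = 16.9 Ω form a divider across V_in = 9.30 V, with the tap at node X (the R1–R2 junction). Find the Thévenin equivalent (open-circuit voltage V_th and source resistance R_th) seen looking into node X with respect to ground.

Open-circuit (no load on X): V_th = V_in · R2/(R1 + R2) = 9.30 × 16.9/(2.000 + 16.9) = 8.316 V.
Zeroing V_in shorts the top of R1 to ground, so R_th = R1 ‖ R2 = 1.788 Ω.

V_th ≈ 8.32 V, R_th ≈ 1.79 Ω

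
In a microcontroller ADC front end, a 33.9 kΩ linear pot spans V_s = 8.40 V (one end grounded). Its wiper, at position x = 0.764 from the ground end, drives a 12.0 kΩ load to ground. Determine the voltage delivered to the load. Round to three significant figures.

The pot divides into 8.000 kΩ above the wiper and 25.90 kΩ below.
Lower segment in parallel with the load: 25.90 ‖ 12.0 = 8.200 kΩ.
Then V_out = V_s · 8.200/(8.000 + 8.200) = 4.252 V.
(Unloaded: V_out = x·V_s = 6.42 V.)

V_out ≈ 4.25 V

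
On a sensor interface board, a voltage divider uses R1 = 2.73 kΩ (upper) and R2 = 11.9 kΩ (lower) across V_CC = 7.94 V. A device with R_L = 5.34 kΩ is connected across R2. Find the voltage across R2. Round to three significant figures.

V_out ≈ 4.56 V

First combine the lower leg with the load: R2 ‖ R_L = 3.686 kΩ.
Then V_out = V_CC · R2'/(R1 + R2') = 7.94 × 3.686/6.416 = 4.562 V.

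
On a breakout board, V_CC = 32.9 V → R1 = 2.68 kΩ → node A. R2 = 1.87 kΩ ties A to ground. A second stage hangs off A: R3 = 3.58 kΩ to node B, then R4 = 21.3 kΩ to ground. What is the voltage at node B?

V_B ≈ 11.1 V

Looking into the second stage from A: R3 + R4 = 24.88 kΩ appears in parallel with R2.
Effective lower resistance at A: R2 ‖ 24.88 = 1.739 kΩ.
So V_A = 32.9 × 0.3936 = 12.95 V.
V_B = V_A × 0.8561 = 11.09 V.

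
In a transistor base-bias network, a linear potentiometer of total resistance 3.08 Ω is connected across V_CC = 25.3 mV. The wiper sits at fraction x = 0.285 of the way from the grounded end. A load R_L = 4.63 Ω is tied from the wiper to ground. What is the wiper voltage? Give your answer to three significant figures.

The pot divides into 2.202 Ω above the wiper and 0.8778 Ω below.
Lower segment in parallel with the load: 0.8778 ‖ 4.63 = 0.7379 Ω.
Then V_out = V_CC · 0.7379/(2.202 + 0.7379) = 6.350 mV.

V_out ≈ 6.35 mV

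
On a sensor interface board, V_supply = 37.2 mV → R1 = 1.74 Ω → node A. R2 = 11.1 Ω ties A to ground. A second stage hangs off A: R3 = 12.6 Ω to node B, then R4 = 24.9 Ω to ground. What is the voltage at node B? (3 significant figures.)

V_B ≈ 20.5 mV

Node A sees R2 in parallel with the series input of stage 2, R3 + R4 = 37.50 Ω.
R2 ‖ (R3+R4) = 8.565 Ω.
First divider: V_A = V_supply · 8.565/(1.74 + 8.565) = 30.92 mV.
V_B = V_A × 0.6640 = 20.53 mV.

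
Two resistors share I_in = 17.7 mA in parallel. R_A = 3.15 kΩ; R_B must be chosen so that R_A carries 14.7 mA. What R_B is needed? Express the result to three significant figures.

In a two-way split, I_A/I_in = R_B/(R_A + R_B).
With f = 0.8305, R_B = R_A · f/(1−f) = 3.15 × 4.900 = 15.44 kΩ.

R_B ≈ 15.4 kΩ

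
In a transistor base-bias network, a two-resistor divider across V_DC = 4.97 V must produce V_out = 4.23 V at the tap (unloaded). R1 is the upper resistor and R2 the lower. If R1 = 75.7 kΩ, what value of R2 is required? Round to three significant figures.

R2 ≈ 433 kΩ

V_out/V_DC = R2/(R1+R2) = 0.8511.
Rearranging, R2 = R1·k/(1−k) = 75.7 × 5.716 = 432.7 kΩ.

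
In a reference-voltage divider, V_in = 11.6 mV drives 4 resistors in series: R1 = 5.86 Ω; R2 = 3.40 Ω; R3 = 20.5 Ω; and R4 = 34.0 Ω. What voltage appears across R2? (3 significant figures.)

ΣR = 5.86 + 3.40 + 20.5 + 34.0 = 63.76 Ω.
Voltage divider: V = V_in · (3.400 / 63.76) = 11.6 × 0.05332 = 0.6186 mV.

V ≈ 0.619 mV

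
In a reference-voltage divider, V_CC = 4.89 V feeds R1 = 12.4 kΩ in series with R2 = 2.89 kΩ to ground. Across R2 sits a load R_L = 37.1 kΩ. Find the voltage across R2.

R2 ‖ R_L = (2.89 × 37.1)/(2.89 + 37.1) = 2.681 kΩ.
Then V_out = V_CC · R2'/(R1 + R2') = 4.89 × 2.681/15.08 = 0.8694 V.

V_out ≈ 0.869 V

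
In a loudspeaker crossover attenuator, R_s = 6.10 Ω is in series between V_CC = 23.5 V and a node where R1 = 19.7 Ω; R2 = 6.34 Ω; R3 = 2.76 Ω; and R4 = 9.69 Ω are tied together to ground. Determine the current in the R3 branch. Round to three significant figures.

Equivalent of the parallel group: R_p = 1.484 Ω.
Node voltage V_A = V_CC · R_p/(R_s + R_p) = 23.5 × 0.1956 = 4.598 V.
Branch current I = V_A/R3 = 4.598/2.76 = 1.666 A.

I ≈ 1.67 A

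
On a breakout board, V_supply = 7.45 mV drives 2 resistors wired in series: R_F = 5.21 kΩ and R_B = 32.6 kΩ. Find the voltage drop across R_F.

Total series resistance ΣR = 5.21 + 32.6 = 37.81 kΩ.
V = V_supply · R/ΣR = 7.45 × 0.1378 = 1.027 mV.

V ≈ 1.03 mV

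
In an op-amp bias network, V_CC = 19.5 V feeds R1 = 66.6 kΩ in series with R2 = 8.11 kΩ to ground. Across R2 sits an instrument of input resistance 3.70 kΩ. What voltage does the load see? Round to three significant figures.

V_out ≈ 0.717 V

First combine the lower leg with the load: R2 ‖ R_L = 2.541 kΩ.
Voltage divider with the loaded lower leg: V_out = 19.5 × 2.541/(66.6 + 2.541) = 19.5 × 0.03675 = 0.7166 V.
(Unloaded it would be 2.12 V; the load pulls it down.)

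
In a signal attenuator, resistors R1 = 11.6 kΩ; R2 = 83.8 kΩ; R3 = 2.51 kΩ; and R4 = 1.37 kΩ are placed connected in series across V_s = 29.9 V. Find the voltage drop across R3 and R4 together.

Total series resistance ΣR = 11.6 + 83.8 + 2.51 + 1.37 = 99.28 kΩ.
R_{R3..R4} = 2.51 + 1.37 = 3.880 kΩ.
Voltage divider: V = V_s · (3.880 / 99.28) = 29.9 × 0.03908 = 1.169 V.

V ≈ 1.17 V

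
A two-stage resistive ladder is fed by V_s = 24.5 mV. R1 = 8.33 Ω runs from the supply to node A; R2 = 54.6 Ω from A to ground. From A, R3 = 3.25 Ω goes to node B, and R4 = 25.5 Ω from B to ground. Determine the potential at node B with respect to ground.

Node A sees R2 in parallel with the series input of stage 2, R3 + R4 = 28.75 Ω.
Effective lower resistance at A: R2 ‖ 28.75 = 18.83 Ω.
V_A = 24.5 × 18.83/(8.33 + 18.83) = 16.99 mV.
Stage 2 is unloaded, so V_B = V_A · R4/(R3+R4) = 16.99 × 25.5/28.75 = 15.07 mV.

V_B ≈ 15.1 mV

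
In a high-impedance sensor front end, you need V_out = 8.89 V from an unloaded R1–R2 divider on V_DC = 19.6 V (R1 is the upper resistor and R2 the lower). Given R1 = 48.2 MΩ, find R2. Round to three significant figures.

R2 ≈ 40.0 MΩ

Required fraction k = V_out/V_DC = 0.4536.
R2 = R1 · 0.4536/(1 − 0.4536) = 40.01 MΩ.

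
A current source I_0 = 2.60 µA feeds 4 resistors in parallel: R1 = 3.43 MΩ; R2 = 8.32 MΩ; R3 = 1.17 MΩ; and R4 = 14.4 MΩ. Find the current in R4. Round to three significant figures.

I ≈ 0.135 µA

Conductances: ΣG = 1/3.43 + 1/8.32 + 1/1.17 + 1/14.4 = 1.336 (1/MΩ).
By the current-divider rule, I = I_0 · G_k/ΣG = 2.60 × 0.05198 = 0.1352 µA.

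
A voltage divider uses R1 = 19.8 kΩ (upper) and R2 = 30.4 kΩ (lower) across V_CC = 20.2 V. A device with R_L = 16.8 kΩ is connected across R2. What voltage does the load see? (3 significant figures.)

V_out ≈ 7.14 V

First combine the lower leg with the load: R2 ‖ R_L = 10.82 kΩ.
Voltage divider with the loaded lower leg: V_out = 20.2 × 10.82/(19.8 + 10.82) = 20.2 × 0.3534 = 7.138 V.
(Unloaded it would be 12.2 V; the load pulls it down.)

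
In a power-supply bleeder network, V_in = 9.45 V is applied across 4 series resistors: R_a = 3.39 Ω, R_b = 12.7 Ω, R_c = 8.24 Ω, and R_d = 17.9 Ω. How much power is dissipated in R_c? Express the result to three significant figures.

Series current I = V_in/ΣR = 9.45/42.23 = 0.2238 A.
P = I²R = 0.05008 × 8.24 = 0.4126 W.

P ≈ 0.413 W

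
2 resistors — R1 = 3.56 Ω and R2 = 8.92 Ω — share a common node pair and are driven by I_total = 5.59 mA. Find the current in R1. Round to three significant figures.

For two parallel branches, I_k = I_total · (other R)/(sum of R).
So I = 5.59 × 8.92/12.48 = 3.995 mA.

I ≈ 4.00 mA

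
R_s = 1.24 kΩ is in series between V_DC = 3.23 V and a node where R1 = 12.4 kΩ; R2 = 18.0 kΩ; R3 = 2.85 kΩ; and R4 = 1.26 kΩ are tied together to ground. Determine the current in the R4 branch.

Combine the parallel branches: R_p = (1/12.4 + 1/18.0 + 1/2.85 + 1/1.26)⁻¹ = 0.7808 kΩ.
V_A = 3.23 × 0.7808/2.021 = 1.248 V.
Branch current I = V_A/R4 = 1.248/1.26 = 0.9905 mA.

I ≈ 0.990 mA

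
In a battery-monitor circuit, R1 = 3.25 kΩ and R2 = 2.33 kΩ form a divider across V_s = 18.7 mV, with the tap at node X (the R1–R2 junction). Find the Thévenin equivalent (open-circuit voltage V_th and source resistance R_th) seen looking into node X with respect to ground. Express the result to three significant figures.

V_th ≈ 7.81 mV, R_th ≈ 1.36 kΩ

Open-circuit (no load on X): V_th = V_s · R2/(R1 + R2) = 18.7 × 2.33/(3.250 + 2.33) = 7.808 mV.
With V_s suppressed (replaced by a short), R_th = R1 ‖ R2 = (3.250 × 2.33)/(3.250 + 2.33) = 1.357 kΩ.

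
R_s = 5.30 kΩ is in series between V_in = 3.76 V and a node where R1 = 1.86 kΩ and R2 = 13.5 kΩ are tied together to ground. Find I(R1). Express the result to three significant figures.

Parallel bank: R_p = 1/(1/1.86 + 1/13.5) = 1.635 kΩ.
V_A by voltage divider: V_A = 3.76 × 1.635/(5.30 + 1.635) = 0.8864 V.
Branch current I = V_A/R1 = 0.8864/1.86 = 0.4765 mA.
(Check via current divider: I_total = 0.5422 mA; share G_k/ΣG = 0.8789 → same result.)

I ≈ 0.477 mA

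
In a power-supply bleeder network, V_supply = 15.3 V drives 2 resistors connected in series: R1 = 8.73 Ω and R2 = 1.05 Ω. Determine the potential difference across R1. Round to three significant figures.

Total series resistance ΣR = 8.73 + 1.05 = 9.780 Ω.
Voltage divider: V = V_supply · (8.730 / 9.780) = 15.3 × 0.8926 = 13.66 V.

V ≈ 13.7 V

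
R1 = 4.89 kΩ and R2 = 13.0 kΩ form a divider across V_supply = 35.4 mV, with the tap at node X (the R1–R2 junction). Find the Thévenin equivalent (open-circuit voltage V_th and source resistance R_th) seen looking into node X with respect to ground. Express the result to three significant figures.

V_th ≈ 25.7 mV, R_th ≈ 3.55 kΩ

Open-circuit (no load on X): V_th = V_supply · R2/(R1 + R2) = 35.4 × 13.0/(4.890 + 13.0) = 25.72 mV.
With V_supply suppressed (replaced by a short), R_th = R1 ‖ R2 = (4.890 × 13.0)/(4.890 + 13.0) = 3.553 kΩ.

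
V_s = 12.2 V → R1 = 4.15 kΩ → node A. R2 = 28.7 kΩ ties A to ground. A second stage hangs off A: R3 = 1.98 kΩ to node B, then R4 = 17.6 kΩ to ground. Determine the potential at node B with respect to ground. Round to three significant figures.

V_B ≈ 8.08 V

The second stage (R3 + R4 = 19.58 kΩ) loads node A in parallel with R2.
R2 ‖ (R3+R4) = 11.64 kΩ.
First divider: V_A = V_s · 11.64/(4.15 + 11.64) = 8.993 V.
Then the unloaded second divider: V_B = V_A × R4/(R3+R4) = 8.993 × 0.8989 = 8.084 V.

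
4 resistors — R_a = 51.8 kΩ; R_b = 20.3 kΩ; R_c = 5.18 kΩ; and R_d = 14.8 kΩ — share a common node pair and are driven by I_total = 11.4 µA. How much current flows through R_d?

I ≈ 2.34 µA

ΣG = 1/51.8 + 1/20.3 + 1/5.18 + 1/14.8 = 0.3292.
R_d takes the fraction G_k/ΣG = 0.06757/0.3292 = 0.2053, so I = 11.4 × 0.2053 = 2.340 µA.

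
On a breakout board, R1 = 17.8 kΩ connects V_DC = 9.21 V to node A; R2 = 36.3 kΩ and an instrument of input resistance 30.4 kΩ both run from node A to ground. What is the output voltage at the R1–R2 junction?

First combine the lower leg with the load: R2 ‖ R_L = 16.54 kΩ.
Voltage divider with the loaded lower leg: V_out = 9.21 × 16.54/(17.8 + 16.54) = 9.21 × 0.4817 = 4.437 V.

V_out ≈ 4.44 V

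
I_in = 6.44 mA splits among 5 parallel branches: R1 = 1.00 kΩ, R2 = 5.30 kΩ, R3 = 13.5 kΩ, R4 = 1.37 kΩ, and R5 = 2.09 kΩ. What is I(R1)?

I ≈ 2.61 mA

Conductances: ΣG = 1/1.00 + 1/5.30 + 1/13.5 + 1/1.37 + 1/2.09 = 2.471 (1/kΩ).
R1 takes the fraction G_k/ΣG = 1.000/2.471 = 0.4047, so I = 6.44 × 0.4047 = 2.606 mA.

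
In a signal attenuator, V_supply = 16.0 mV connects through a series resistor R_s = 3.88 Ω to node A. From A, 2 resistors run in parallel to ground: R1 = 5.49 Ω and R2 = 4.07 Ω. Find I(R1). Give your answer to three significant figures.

Equivalent of the parallel group: R_p = 2.337 Ω.
V_A by voltage divider: V_A = 16.0 × 2.337/(3.88 + 2.337) = 6.015 mV.
I(R1) = V_A / R1 = 6.015/5.49 = 1.096 mA.

I ≈ 1.10 mA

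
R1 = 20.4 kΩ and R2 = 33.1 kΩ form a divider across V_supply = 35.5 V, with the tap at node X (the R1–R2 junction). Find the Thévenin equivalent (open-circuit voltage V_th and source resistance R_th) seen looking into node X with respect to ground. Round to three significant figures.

Open-circuit (no load on X): V_th = V_supply · R2/(R1 + R2) = 35.5 × 33.1/(20.40 + 33.1) = 21.96 V.
Zeroing V_supply shorts the top of R1 to ground, so R_th = R1 ‖ R2 = 12.62 kΩ.

V_th ≈ 22.0 V, R_th ≈ 12.6 kΩ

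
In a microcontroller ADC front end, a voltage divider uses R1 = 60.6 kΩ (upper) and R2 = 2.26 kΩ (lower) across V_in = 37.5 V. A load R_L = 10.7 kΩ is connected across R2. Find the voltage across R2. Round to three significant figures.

V_out ≈ 1.12 V

R2 ‖ R_L = (2.26 × 10.7)/(2.26 + 10.7) = 1.866 kΩ.
Voltage divider with the loaded lower leg: V_out = 37.5 × 1.866/(60.6 + 1.866) = 37.5 × 0.02987 = 1.120 V.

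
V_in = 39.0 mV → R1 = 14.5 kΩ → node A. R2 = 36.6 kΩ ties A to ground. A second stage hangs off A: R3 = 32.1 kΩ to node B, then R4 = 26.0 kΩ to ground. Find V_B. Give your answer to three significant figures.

V_B ≈ 10.6 mV

Node A sees R2 in parallel with the series input of stage 2, R3 + R4 = 58.10 kΩ.
R2 ‖ (R3+R4) = 22.45 kΩ.
So V_A = 39.0 × 0.6076 = 23.70 mV.
Stage 2 is unloaded, so V_B = V_A · R4/(R3+R4) = 23.70 × 26.0/58.10 = 10.60 mV.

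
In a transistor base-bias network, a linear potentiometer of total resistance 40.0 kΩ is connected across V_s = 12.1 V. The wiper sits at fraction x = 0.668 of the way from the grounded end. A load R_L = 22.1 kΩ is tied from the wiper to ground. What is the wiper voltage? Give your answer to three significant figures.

V_out ≈ 5.77 V

Lower segment x·R_p = 26.72 kΩ; upper segment (1−x)·R_p = 13.28 kΩ.
(x·R_p) ‖ R_L = 12.10 kΩ.
Loaded-divider output: V_out = 12.1 × 0.4767 = 5.768 V.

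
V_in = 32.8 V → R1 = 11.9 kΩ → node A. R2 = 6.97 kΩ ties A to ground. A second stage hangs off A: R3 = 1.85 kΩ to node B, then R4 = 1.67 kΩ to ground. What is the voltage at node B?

V_B ≈ 2.56 V

Looking into the second stage from A: R3 + R4 = 3.520 kΩ appears in parallel with R2.
Effective lower resistance at A: R2 ‖ 3.520 = 2.339 kΩ.
V_A = 32.8 × 2.339/(11.9 + 2.339) = 5.388 V.
V_B = V_A × 0.4744 = 2.556 V.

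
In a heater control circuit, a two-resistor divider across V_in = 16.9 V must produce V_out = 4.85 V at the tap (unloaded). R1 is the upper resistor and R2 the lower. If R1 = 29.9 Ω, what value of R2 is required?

R2 ≈ 12.0 Ω

Required fraction k = V_out/V_in = 0.2870.
So R2 = R1 · V_out/(V_in − V_out) = 29.9 × 4.85/(16.9 − 4.85) = 29.9 × 0.4025 = 12.03 Ω.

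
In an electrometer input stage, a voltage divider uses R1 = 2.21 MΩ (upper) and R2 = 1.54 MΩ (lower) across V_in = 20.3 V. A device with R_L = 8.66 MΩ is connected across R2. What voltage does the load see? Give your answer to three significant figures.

V_out ≈ 7.55 V

First combine the lower leg with the load: R2 ‖ R_L = 1.307 MΩ.
Then V_out = V_in · R2'/(R1 + R2') = 20.3 × 1.307/3.517 = 7.546 V.
(Unloaded it would be 8.34 V; the load pulls it down.)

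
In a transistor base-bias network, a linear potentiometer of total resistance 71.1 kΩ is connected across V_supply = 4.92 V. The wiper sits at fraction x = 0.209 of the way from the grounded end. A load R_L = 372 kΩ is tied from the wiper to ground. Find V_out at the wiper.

Split the track: R_lower = x·R_p = 14.86 kΩ, R_upper = (1−x)·R_p = 56.24 kΩ.
(x·R_p) ‖ R_L = 14.29 kΩ.
Loaded-divider output: V_out = 4.92 × 0.2026 = 0.9968 V.

V_out ≈ 0.997 V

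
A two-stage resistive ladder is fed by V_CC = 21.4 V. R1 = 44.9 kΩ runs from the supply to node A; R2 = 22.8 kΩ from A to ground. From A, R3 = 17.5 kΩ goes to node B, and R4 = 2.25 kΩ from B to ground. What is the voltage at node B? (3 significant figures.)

The second stage (R3 + R4 = 19.75 kΩ) loads node A in parallel with R2.
Effective lower resistance at A: R2 ‖ 19.75 = 10.58 kΩ.
First divider: V_A = V_CC · 10.58/(44.9 + 10.58) = 4.082 V.
Stage 2 is unloaded, so V_B = V_A · R4/(R3+R4) = 4.082 × 2.25/19.75 = 0.4650 V.

V_B ≈ 0.465 V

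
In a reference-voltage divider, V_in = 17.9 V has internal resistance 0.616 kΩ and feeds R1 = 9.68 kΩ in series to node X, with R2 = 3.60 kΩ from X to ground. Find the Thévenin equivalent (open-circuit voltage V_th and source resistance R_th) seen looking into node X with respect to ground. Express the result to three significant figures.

V_th ≈ 4.64 V, R_th ≈ 2.67 kΩ

R1' = 0.616 + 9.68 = 10.30 kΩ (source resistance + R1).
V_th is the unloaded tap voltage: V_in · R2/(R1'+R2) = 17.9 × 0.2591 = 4.637 V.
Zeroing V_in shorts the top of R1' to ground, so R_th = R1' ‖ R2 = 2.667 kΩ.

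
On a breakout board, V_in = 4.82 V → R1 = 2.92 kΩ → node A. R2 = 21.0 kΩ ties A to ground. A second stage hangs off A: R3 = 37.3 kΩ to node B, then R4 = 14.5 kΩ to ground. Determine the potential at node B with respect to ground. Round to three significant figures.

V_B ≈ 1.13 V

Looking into the second stage from A: R3 + R4 = 51.80 kΩ appears in parallel with R2.
Effective lower resistance at A: R2 ‖ 51.80 = 14.94 kΩ.
V_A = 4.82 × 14.94/(2.92 + 14.94) = 4.032 V.
V_B = V_A × 0.2799 = 1.129 V.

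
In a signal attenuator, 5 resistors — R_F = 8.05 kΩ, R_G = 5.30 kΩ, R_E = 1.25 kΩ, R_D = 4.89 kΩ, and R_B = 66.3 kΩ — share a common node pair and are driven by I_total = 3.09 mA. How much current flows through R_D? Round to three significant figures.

Total conductance ΣG = 1/8.05 + 1/5.30 + 1/1.25 + 1/4.89 + 1/66.3 = 1.332 (units of 1/kΩ).
R_D takes the fraction G_k/ΣG = 0.2045/1.332 = 0.1535, so I = 3.09 × 0.1535 = 0.4742 mA.

I ≈ 0.474 mA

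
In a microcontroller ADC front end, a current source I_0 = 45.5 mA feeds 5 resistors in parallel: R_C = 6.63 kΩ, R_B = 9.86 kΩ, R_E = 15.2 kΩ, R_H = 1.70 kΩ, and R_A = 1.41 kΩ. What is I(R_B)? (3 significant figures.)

I ≈ 2.86 mA

ΣG = 1/6.63 + 1/9.86 + 1/15.2 + 1/1.70 + 1/1.41 = 1.615.
By the current-divider rule, I = I_0 · G_k/ΣG = 45.5 × 0.06278 = 2.856 mA.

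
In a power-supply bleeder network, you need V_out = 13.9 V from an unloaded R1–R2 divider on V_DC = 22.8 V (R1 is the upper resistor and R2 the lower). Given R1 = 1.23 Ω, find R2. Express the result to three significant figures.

R2 ≈ 1.92 Ω

The divider ratio is R2/(R1+R2) = 13.9/22.8 = 0.6096.
So R2 = R1 · V_out/(V_DC − V_out) = 1.23 × 13.9/(22.8 − 13.9) = 1.23 × 1.562 = 1.921 Ω.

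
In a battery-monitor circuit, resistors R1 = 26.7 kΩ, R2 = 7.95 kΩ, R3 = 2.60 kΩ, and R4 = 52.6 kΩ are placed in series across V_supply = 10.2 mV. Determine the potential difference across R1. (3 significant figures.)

ΣR = 26.7 + 7.95 + 2.60 + 52.6 = 89.85 kΩ.
By the voltage-divider rule, V = 10.2 × 26.70/89.85 = 3.031 mV.

V ≈ 3.03 mV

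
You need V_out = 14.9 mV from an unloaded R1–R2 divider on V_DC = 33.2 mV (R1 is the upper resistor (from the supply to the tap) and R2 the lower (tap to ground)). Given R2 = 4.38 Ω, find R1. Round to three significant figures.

Required fraction k = V_out/V_DC = 0.4488.
So R1 = R2 · (V_DC/V_out − 1) = 4.38 × (33.2/14.9 − 1) = 4.38 × 1.228 = 5.379 Ω.

R1 ≈ 5.38 Ω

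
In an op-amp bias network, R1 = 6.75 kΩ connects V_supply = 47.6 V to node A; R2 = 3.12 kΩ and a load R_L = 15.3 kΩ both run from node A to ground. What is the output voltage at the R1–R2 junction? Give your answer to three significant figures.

First combine the lower leg with the load: R2 ‖ R_L = 2.592 kΩ.
Then V_out = V_supply · R2'/(R1 + R2') = 47.6 × 2.592/9.342 = 13.21 V.
(Unloaded it would be 15.0 V; the load pulls it down.)

V_out ≈ 13.2 V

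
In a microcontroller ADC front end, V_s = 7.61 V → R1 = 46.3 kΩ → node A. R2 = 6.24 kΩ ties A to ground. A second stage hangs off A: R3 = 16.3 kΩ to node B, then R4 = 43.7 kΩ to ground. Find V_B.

V_B ≈ 0.603 V

Node A sees R2 in parallel with the series input of stage 2, R3 + R4 = 60.00 kΩ.
R2 ‖ (R3+R4) = 5.652 kΩ.
V_A = 7.61 × 5.652/(46.3 + 5.652) = 0.8279 V.
Stage 2 is unloaded, so V_B = V_A · R4/(R3+R4) = 0.8279 × 43.7/60.00 = 0.6030 V.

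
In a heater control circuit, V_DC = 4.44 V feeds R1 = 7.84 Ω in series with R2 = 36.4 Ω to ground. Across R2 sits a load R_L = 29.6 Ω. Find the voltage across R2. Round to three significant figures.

V_out ≈ 3.00 V

First combine the lower leg with the load: R2 ‖ R_L = 16.32 Ω.
Now apply the divider: V_out = 4.44 × 0.6756 = 2.999 V.
(Unloaded it would be 3.65 V; the load pulls it down.)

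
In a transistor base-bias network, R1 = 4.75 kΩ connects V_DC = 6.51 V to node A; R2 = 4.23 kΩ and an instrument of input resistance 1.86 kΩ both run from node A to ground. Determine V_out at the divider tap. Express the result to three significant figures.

V_out ≈ 1.39 V

First combine the lower leg with the load: R2 ‖ R_L = 1.292 kΩ.
Then V_out = V_DC · R2'/(R1 + R2') = 6.51 × 1.292/6.042 = 1.392 V.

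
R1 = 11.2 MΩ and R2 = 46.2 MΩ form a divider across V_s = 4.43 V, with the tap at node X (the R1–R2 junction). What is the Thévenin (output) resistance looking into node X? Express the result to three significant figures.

Looking into X with the source shorted: R_th = R1·R2/(R1+R2) = 11.20 × 46.2/57.40 = 9.015 MΩ.

R_th ≈ 9.01 MΩ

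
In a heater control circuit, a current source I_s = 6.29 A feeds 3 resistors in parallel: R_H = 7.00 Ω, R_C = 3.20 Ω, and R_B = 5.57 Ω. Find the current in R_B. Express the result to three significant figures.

I ≈ 1.78 A

Conductances: ΣG = 1/7.00 + 1/3.20 + 1/5.57 = 0.6349 (1/Ω).
Current divider: I(R_B) = I_s · G_k/ΣG = 6.29 × (0.1795/0.6349) = 6.29 × 0.2828 = 1.779 A.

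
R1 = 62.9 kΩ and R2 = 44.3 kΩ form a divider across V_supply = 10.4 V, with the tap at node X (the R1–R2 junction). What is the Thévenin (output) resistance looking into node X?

R_th ≈ 26.0 kΩ

Looking into X with the source shorted: R_th = R1·R2/(R1+R2) = 62.90 × 44.3/107.2 = 25.99 kΩ.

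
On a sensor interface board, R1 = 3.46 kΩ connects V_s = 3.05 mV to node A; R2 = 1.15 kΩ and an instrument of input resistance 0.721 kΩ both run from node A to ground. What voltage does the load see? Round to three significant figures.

First combine the lower leg with the load: R2 ‖ R_L = 0.4432 kΩ.
Then V_out = V_s · R2'/(R1 + R2') = 3.05 × 0.4432/3.903 = 0.3463 mV.

V_out ≈ 0.346 mV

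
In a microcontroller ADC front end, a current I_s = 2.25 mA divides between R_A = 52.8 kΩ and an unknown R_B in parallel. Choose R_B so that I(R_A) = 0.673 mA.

R_B ≈ 22.5 kΩ

In a two-way split, I_A/I_s = R_B/(R_A + R_B).
0.673/2.25 = R_B/(R_A + R_B) → R_B = R_A · (0.2991)/(1 − 0.2991) = 52.8 × 0.4268 = 22.53 kΩ.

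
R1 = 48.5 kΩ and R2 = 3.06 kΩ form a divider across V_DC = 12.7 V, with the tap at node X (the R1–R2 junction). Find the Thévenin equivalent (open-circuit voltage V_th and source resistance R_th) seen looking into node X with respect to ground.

V_th ≈ 0.754 V, R_th ≈ 2.88 kΩ

Open-circuit (no load on X): V_th = V_DC · R2/(R1 + R2) = 12.7 × 3.06/(48.50 + 3.06) = 0.7537 V.
Zeroing V_DC shorts the top of R1 to ground, so R_th = R1 ‖ R2 = 2.878 kΩ.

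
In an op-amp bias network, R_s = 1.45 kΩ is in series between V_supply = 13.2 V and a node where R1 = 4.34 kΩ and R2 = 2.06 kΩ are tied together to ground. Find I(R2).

Equivalent of the parallel group: R_p = 1.397 kΩ.
V_A by voltage divider: V_A = 13.2 × 1.397/(1.45 + 1.397) = 6.477 V.
Branch current I = V_A/R2 = 6.477/2.06 = 3.144 mA.

I ≈ 3.14 mA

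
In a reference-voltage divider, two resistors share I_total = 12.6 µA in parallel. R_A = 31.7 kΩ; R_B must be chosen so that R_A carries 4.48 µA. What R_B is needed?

In a two-way split, I_A/I_total = R_B/(R_A + R_B).
With f = 0.3556, R_B = R_A · f/(1−f) = 31.7 × 0.5517 = 17.49 kΩ.

R_B ≈ 17.5 kΩ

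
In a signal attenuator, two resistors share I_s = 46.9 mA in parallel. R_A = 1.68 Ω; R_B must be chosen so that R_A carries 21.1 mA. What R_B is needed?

In a two-way split, I_A/I_s = R_B/(R_A + R_B).
With f = 0.4499, R_B = R_A · f/(1−f) = 1.68 × 0.8178 = 1.374 Ω.

R_B ≈ 1.37 Ω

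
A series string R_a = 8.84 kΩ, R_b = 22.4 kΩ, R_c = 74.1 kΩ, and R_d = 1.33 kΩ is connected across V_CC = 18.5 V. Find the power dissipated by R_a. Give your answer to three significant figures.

P ≈ 0.266 mW

ΣR = 106.7 kΩ → I = 18.5/106.7 = 0.1734 mA.
V(R_a) = I·R = 1.533 V; P = V·I = 1.533 × 0.1734 = 0.2659 mW.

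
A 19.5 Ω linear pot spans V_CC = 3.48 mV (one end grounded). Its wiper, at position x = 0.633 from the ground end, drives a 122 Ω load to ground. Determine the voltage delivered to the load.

Lower segment x·R_p = 12.34 Ω; upper segment (1−x)·R_p = 7.156 Ω.
(x·R_p) ‖ R_L = 11.21 Ω.
V_out = 3.48 × 11.21/(7.156 + 11.21) = 2.124 mV.
(Unloaded: V_out = x·V_CC = 2.20 mV.)

V_out ≈ 2.12 mV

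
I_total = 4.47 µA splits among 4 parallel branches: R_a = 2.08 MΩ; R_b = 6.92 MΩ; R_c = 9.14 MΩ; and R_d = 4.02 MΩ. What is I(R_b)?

I ≈ 0.657 µA

ΣG = 1/2.08 + 1/6.92 + 1/9.14 + 1/4.02 = 0.9834.
R_b takes the fraction G_k/ΣG = 0.1445/0.9834 = 0.1469, so I = 4.47 × 0.1469 = 0.6568 µA.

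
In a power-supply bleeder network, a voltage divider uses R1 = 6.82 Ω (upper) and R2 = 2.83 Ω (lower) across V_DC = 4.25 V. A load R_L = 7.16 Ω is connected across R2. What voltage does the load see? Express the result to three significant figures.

R2 ‖ R_L = (2.83 × 7.16)/(2.83 + 7.16) = 2.028 Ω.
Now apply the divider: V_out = 4.25 × 0.2292 = 0.9742 V.

V_out ≈ 0.974 V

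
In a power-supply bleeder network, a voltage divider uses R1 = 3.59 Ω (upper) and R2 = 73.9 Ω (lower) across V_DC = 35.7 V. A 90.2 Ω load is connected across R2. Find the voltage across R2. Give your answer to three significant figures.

First combine the lower leg with the load: R2 ‖ R_L = 40.62 Ω.
Then V_out = V_DC · R2'/(R1 + R2') = 35.7 × 40.62/44.21 = 32.80 V.

V_out ≈ 32.8 V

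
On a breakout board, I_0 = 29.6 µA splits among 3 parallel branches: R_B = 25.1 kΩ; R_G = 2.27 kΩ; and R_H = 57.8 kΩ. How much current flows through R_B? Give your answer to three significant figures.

I ≈ 2.37 µA

Conductances: ΣG = 1/25.1 + 1/2.27 + 1/57.8 = 0.4977 (1/kΩ).
R_B takes the fraction G_k/ΣG = 0.03984/0.4977 = 0.08005, so I = 29.6 × 0.08005 = 2.370 µA.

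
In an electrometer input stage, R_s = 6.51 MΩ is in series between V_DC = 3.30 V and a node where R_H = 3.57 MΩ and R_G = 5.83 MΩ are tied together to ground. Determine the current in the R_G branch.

Parallel bank: R_p = 1/(1/3.57 + 1/5.83) = 2.214 MΩ.
V_A by voltage divider: V_A = 3.30 × 2.214/(6.51 + 2.214) = 0.8375 V.
Branch current I = V_A/R_G = 0.8375/5.83 = 0.1437 µA.

I ≈ 0.144 µA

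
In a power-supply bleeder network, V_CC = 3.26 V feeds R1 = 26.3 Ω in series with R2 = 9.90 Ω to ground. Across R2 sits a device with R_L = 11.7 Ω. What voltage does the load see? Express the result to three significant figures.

V_out ≈ 0.552 V

The load sits in parallel with R2, giving an effective lower resistance R2' = R2·R_L/(R2+R_L) = 5.362 Ω.
Voltage divider with the loaded lower leg: V_out = 3.26 × 5.362/(26.3 + 5.362) = 3.26 × 0.1694 = 0.5521 V.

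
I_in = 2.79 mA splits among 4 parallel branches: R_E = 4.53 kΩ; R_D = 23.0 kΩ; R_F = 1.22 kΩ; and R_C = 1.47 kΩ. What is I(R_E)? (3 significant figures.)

I ≈ 0.349 mA

ΣG = 1/4.53 + 1/23.0 + 1/1.22 + 1/1.47 = 1.764.
R_E takes the fraction G_k/ΣG = 0.2208/1.764 = 0.1251, so I = 2.79 × 0.1251 = 0.3491 mA.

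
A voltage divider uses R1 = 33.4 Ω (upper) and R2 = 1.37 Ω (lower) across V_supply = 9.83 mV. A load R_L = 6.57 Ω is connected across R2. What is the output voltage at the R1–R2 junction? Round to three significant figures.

V_out ≈ 0.323 mV

The load sits in parallel with R2, giving an effective lower resistance R2' = R2·R_L/(R2+R_L) = 1.134 Ω.
Now apply the divider: V_out = 9.83 × 0.03283 = 0.3227 mV.
(Unloaded it would be 0.387 mV; the load pulls it down.)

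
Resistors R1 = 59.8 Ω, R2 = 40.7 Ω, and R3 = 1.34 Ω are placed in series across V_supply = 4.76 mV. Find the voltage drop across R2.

V ≈ 1.90 mV

Total series resistance ΣR = 59.8 + 40.7 + 1.34 = 101.8 Ω.
V = V_supply · R/ΣR = 4.76 × 0.3996 = 1.902 mV.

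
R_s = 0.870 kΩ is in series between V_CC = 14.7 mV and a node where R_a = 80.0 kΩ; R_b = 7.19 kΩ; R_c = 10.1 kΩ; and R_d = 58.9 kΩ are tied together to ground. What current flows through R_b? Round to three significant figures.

Combine the parallel branches: R_p = (1/80.0 + 1/7.19 + 1/10.1 + 1/58.9)⁻¹ = 3.737 kΩ.
V_A by voltage divider: V_A = 14.7 × 3.737/(0.870 + 3.737) = 11.92 mV.
Branch current I = V_A/R_b = 11.92/7.19 = 1.658 µA.

I ≈ 1.66 µA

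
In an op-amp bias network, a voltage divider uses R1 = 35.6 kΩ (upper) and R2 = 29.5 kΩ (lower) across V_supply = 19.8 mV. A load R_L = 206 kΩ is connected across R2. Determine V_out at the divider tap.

V_out ≈ 8.32 mV

The load sits in parallel with R2, giving an effective lower resistance R2' = R2·R_L/(R2+R_L) = 25.80 kΩ.
Voltage divider with the loaded lower leg: V_out = 19.8 × 25.80/(35.6 + 25.80) = 19.8 × 0.4202 = 8.321 mV.
(Unloaded it would be 8.97 mV; the load pulls it down.)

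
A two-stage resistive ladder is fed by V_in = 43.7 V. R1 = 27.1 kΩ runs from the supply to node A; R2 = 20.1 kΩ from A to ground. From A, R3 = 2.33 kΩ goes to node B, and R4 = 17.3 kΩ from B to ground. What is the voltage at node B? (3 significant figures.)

V_B ≈ 10.3 V

Looking into the second stage from A: R3 + R4 = 19.63 kΩ appears in parallel with R2.
Effective lower resistance at A: R2 ‖ 19.63 = 9.931 kΩ.
So V_A = 43.7 × 0.2682 = 11.72 V.
Then the unloaded second divider: V_B = V_A × R4/(R3+R4) = 11.72 × 0.8813 = 10.33 V.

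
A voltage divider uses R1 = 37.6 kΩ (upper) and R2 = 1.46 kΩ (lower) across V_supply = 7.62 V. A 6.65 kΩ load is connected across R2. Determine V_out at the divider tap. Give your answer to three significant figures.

V_out ≈ 0.235 V

The load sits in parallel with R2, giving an effective lower resistance R2' = R2·R_L/(R2+R_L) = 1.197 kΩ.
Then V_out = V_supply · R2'/(R1 + R2') = 7.62 × 1.197/38.80 = 0.2351 V.
(Unloaded it would be 0.285 V; the load pulls it down.)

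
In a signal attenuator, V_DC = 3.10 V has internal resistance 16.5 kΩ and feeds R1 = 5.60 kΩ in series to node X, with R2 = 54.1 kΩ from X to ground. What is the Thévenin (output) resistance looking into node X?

R_th ≈ 15.7 kΩ

R1' = 16.5 + 5.60 = 22.10 kΩ (source resistance + R1).
With V_DC suppressed (replaced by a short), R_th = R1' ‖ R2 = (22.10 × 54.1)/(22.10 + 54.1) = 15.69 kΩ.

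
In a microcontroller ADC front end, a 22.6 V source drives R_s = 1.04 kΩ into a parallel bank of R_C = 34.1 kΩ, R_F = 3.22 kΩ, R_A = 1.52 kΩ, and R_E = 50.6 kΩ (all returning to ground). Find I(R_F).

Equivalent of the parallel group: R_p = 0.9828 kΩ.
Node voltage V_A = V_s · R_p/(R_s + R_p) = 22.6 × 0.4859 = 10.98 V.
I(R_F) = V_A / R_F = 10.98/3.22 = 3.410 mA.

I ≈ 3.41 mA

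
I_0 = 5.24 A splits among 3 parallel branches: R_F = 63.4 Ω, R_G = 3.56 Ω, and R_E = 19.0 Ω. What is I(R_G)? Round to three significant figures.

Conductances: ΣG = 1/63.4 + 1/3.56 + 1/19.0 = 0.3493 (1/Ω).
Current divider: I(R_G) = I_0 · G_k/ΣG = 5.24 × (0.2809/0.3493) = 5.24 × 0.8042 = 4.214 A.

I ≈ 4.21 A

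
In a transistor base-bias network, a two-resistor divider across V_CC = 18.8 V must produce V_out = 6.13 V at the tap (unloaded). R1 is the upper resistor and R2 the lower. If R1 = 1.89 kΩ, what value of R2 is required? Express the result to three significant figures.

R2 ≈ 0.914 kΩ

V_out/V_CC = R2/(R1+R2) = 0.3261.
Rearranging, R2 = R1·k/(1−k) = 1.89 × 0.4838 = 0.9144 kΩ.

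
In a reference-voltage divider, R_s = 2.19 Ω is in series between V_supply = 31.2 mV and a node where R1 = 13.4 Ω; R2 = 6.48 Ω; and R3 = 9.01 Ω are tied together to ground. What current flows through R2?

I ≈ 2.76 mA

Equivalent of the parallel group: R_p = 2.942 Ω.
Node voltage V_A = V_supply · R_p/(R_s + R_p) = 31.2 × 0.5732 = 17.89 mV.
Branch current I = V_A/R2 = 17.89/6.48 = 2.760 mA.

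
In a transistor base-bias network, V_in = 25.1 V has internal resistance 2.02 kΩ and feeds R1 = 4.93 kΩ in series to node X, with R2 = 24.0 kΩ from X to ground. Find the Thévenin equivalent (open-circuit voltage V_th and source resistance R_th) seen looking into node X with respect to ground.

V_th ≈ 19.5 V, R_th ≈ 5.39 kΩ

R1' = 2.02 + 4.93 = 6.950 kΩ (source resistance + R1).
With X open, the divider is unloaded: V_th = 25.1 × 24.0/30.95 = 19.46 V.
Looking into X with the source shorted: R_th = R1'·R2/(R1'+R2) = 6.950 × 24.0/30.95 = 5.389 kΩ.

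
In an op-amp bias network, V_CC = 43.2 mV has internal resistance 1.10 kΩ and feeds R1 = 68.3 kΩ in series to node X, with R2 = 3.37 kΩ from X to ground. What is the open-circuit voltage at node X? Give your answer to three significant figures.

V_th ≈ 2.00 mV

R1' = 1.10 + 68.3 = 69.40 kΩ (source resistance + R1).
V_th is the unloaded tap voltage: V_CC · R2/(R1'+R2) = 43.2 × 0.04631 = 2.001 mV.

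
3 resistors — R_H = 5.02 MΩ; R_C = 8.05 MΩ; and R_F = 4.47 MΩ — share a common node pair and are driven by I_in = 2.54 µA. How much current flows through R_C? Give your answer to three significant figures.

Conductances: ΣG = 1/5.02 + 1/8.05 + 1/4.47 = 0.5471 (1/MΩ).
By the current-divider rule, I = I_in · G_k/ΣG = 2.54 × 0.2270 = 0.5767 µA.

I ≈ 0.577 µA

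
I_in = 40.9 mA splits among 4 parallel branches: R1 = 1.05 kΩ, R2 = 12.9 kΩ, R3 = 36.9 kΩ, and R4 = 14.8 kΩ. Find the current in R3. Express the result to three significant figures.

Total conductance ΣG = 1/1.05 + 1/12.9 + 1/36.9 + 1/14.8 = 1.125 (units of 1/kΩ).
R3 takes the fraction G_k/ΣG = 0.02710/1.125 = 0.02410, so I = 40.9 × 0.02410 = 0.9856 mA.

I ≈ 0.986 mA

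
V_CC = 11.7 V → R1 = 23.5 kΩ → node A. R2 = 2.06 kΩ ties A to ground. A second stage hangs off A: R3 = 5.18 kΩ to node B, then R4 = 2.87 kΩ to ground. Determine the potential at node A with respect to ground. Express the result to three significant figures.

Node A sees R2 in parallel with the series input of stage 2, R3 + R4 = 8.050 kΩ.
R2 ‖ (R3+R4) = 1.640 kΩ.
So V_A = 11.7 × 0.06524 = 0.7634 V.

V_A ≈ 0.763 V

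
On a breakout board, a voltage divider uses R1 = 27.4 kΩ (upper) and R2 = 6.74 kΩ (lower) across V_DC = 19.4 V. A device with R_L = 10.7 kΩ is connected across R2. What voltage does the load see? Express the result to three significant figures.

First combine the lower leg with the load: R2 ‖ R_L = 4.135 kΩ.
Then V_out = V_DC · R2'/(R1 + R2') = 19.4 × 4.135/31.54 = 2.544 V.
(Unloaded it would be 3.83 V; the load pulls it down.)

V_out ≈ 2.54 V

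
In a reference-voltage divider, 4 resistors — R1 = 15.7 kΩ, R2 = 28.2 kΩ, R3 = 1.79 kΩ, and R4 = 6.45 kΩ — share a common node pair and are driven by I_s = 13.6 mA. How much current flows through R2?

I ≈ 0.593 mA

Conductances: ΣG = 1/15.7 + 1/28.2 + 1/1.79 + 1/6.45 = 0.8129 (1/kΩ).
Current divider: I(R2) = I_s · G_k/ΣG = 13.6 × (0.03546/0.8129) = 13.6 × 0.04363 = 0.5933 mA.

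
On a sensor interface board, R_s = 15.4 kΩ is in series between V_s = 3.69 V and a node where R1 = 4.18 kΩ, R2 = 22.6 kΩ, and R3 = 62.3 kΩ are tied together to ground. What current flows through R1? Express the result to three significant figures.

Combine the parallel branches: R_p = (1/4.18 + 1/22.6 + 1/62.3)⁻¹ = 3.339 kΩ.
V_A = 3.69 × 3.339/18.74 = 0.6574 V.
I(R1) = V_A / R1 = 0.6574/4.18 = 0.1573 mA.

I ≈ 0.157 mA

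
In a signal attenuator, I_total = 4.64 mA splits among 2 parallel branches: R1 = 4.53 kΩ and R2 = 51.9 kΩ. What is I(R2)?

I ≈ 0.372 mA

Two-branch current divider: I_k = I_total · R_other/(R_1 + R_2).
So I = 4.64 × 4.53/56.43 = 0.3725 mA.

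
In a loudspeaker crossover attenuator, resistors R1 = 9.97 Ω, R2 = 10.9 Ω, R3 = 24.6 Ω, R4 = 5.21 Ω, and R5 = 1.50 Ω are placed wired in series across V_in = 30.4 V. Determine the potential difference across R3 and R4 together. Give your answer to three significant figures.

V ≈ 17.4 V

Total series resistance ΣR = 9.97 + 10.9 + 24.6 + 5.21 + 1.50 = 52.18 Ω.
R_{R3..R4} = 24.6 + 5.21 = 29.81 Ω.
Voltage divider: V = V_in · (29.81 / 52.18) = 30.4 × 0.5713 = 17.37 V.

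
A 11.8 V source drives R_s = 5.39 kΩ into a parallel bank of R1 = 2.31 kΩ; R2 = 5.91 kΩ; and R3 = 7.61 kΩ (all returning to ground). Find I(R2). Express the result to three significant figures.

Parallel bank: R_p = 1/(1/2.31 + 1/5.91 + 1/7.61) = 1.363 kΩ.
Node voltage V_A = V_in · R_p/(R_s + R_p) = 11.8 × 0.2019 = 2.382 V.
Branch current I = V_A/R2 = 2.382/5.91 = 0.4031 mA.

I ≈ 0.403 mA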